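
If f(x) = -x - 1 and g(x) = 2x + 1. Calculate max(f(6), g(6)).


f(6) = -7
g(6) = 13
max = 13

13


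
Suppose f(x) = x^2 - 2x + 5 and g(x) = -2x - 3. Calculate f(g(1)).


40


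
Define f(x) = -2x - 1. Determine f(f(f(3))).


f(3) = -7
f(-7) = 13
f(13) = -27

-27


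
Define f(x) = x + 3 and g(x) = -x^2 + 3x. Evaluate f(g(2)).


g(2) = 2
f(2) = 5

5


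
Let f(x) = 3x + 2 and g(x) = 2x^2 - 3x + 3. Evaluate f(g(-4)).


g(-4) = 47
f(47) = 143

143


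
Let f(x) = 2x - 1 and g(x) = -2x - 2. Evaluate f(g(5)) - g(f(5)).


f(g(5)) = -25
g(f(5)) = -20
Difference = -5

-5


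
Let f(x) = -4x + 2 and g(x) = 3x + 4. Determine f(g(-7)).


g(-7) = -17
f(-17) = 70

70


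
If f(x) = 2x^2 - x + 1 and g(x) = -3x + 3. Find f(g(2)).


g(2) = -3
f(-3) = 2*(-3)^2 - 1*(-3) + 1 = 22

22


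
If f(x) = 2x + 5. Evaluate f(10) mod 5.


f(10) = 25
25 mod 5 = 0

0


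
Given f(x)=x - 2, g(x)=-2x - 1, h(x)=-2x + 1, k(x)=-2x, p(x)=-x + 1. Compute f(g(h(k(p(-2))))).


p(-2) = 3
k(3) = -6
h(-6) = 13
g(13) = -27
f(-27) = -29

-29


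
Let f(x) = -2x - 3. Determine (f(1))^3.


f(1) = -5
(-5)^3 = -125

-125


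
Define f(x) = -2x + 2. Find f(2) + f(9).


f(2) = -2
f(9) = -16
Sum = -18

-18


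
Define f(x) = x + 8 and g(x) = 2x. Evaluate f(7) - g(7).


1


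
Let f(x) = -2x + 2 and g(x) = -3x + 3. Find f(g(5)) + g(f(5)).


f(g(5)) = 26
g(f(5)) = 27
Sum = 53

53


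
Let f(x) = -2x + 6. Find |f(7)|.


8


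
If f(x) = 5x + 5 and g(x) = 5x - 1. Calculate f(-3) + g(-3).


f(-3) = -10
g(-3) = -16
Sum = -26

-26


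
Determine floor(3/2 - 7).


3/2 = 1.5
1.5 - 7 = -5.5
floor(-5.5) = -6

-6


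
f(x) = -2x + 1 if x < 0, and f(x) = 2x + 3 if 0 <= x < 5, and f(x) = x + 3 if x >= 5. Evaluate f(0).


0 satisfies 0 <= x < 5
f(0) = 3

3


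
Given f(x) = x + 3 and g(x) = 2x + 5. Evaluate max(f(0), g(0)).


f(0) = 3
g(0) = 5
max = 5

5


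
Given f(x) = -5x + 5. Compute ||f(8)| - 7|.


f(8) = -35
|-35| = 35
|35 - 7| = 28

28


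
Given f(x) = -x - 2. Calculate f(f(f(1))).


f(1) = -3
f(-3) = 1
f(1) = -3

-3


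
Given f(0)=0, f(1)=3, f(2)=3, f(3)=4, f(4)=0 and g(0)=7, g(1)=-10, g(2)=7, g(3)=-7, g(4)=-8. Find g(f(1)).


f(1) = 3
g(3) = -7

-7


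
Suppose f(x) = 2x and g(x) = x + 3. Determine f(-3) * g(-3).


f(-3) = -6
g(-3) = 0
Product = 0

0


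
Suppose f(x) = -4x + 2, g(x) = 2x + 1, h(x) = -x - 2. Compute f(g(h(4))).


h(4) = -6
g(-6) = -11
f(-11) = 46

46


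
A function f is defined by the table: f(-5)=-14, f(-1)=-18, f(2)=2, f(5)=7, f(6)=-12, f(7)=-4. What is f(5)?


Reading from the table at x = 5

7


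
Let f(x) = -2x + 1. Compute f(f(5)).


f(5) = -9
f(-9) = 19

19


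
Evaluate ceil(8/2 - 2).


8/2 = 4
4 - 2 = 2
ceil(2) = 2

2


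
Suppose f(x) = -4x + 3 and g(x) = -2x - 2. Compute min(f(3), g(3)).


f(3) = -9
g(3) = -8
min = -9

-9


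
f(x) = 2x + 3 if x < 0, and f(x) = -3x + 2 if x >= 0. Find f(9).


9 satisfies x >= 0
f(9) = -25

-25


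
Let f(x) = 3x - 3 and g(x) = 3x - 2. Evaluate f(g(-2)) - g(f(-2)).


f(g(-2)) = -27
g(f(-2)) = -29
Difference = 2

2


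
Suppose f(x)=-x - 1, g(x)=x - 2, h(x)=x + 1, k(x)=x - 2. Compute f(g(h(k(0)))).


k(0) = -2
h(-2) = -1
g(-1) = -3
f(-3) = 2

2


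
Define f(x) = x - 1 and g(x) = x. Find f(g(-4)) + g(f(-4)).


f(g(-4)) = -5
g(f(-4)) = -5
Sum = -10

-10


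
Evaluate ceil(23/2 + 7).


23/2 = 11.5
11.5 + 7 = 18.5
ceil(18.5) = 19

19


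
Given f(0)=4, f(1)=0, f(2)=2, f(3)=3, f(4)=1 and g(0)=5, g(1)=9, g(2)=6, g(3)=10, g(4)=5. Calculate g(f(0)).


f(0) = 4
g(4) = 5

5


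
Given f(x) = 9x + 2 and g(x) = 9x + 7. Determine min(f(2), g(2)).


20


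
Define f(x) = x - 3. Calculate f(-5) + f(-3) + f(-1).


f(-5) = -8
f(-3) = -6
f(-1) = -4
Sum = -18

-18


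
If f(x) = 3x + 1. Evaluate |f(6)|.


f(6) = 19
|19| = 19

19


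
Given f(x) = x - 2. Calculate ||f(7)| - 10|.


f(7) = 5
|5| = 5
|5 - 10| = 5

5


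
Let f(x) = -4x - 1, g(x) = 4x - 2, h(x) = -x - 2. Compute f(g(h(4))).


h(4) = -6
g(-6) = -26
f(-26) = 103

103


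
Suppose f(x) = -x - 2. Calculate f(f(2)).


2


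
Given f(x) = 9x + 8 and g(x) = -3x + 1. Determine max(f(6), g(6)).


f(6) = 62
g(6) = -17
max = 62

62


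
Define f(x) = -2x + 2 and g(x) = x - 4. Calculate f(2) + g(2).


f(2) = -2
g(2) = -2
Sum = -4

-4


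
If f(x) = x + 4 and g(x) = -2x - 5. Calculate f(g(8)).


-17


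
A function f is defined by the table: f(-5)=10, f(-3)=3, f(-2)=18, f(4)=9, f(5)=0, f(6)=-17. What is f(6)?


Reading from the table at x = 6

-17


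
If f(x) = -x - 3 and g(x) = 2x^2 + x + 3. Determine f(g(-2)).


g(-2) = 9
f(9) = -12

-12


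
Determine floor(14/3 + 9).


13


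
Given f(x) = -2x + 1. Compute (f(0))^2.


f(0) = 1
(1)^2 = 1

1


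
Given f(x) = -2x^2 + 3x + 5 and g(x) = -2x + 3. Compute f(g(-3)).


g(-3) = 9
f(9) = (-2)*(9)^2 + 3*(9) + 5 = -130

-130


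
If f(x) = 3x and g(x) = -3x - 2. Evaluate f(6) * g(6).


f(6) = 18
g(6) = -20
Product = -360

-360


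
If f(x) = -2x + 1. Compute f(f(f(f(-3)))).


f(-3) = 7
f(7) = -13
f(-13) = 27
f(27) = -53

-53


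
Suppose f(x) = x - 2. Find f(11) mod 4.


f(11) = 9
9 mod 4 = 1

1


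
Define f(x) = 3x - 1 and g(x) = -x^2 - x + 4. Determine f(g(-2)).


g(-2) = 2
f(2) = 5

5


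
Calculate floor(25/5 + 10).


25/5 = 5
5 + 10 = 15
floor(15) = 15

15


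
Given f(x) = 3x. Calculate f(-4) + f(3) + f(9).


f(-4) = -12
f(3) = 9
f(9) = 27
Sum = 24

24


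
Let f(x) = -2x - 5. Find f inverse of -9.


2


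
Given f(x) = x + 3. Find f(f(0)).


f(0) = 3
f(3) = 6

6


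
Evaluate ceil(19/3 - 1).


19/3 = 6.3333
6.3333 - 1 = 5.3333
ceil(5.3333) = 6

6


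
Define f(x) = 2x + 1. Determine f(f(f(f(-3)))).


f(-3) = -5
f(-5) = -9
f(-9) = -17
f(-17) = -33

-33


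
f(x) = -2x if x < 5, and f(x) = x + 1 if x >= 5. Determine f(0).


0 satisfies x < 5
f(0) = 0

0


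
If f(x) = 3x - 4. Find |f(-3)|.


f(-3) = -13
|-13| = 13

13


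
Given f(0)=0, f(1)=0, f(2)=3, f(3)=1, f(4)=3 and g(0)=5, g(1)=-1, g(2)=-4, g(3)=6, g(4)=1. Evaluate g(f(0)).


5


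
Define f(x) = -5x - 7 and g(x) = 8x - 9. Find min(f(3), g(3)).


f(3) = -22
g(3) = 15
min = -22

-22


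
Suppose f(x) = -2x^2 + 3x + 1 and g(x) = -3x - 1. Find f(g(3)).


g(3) = -10
f(-10) = (-2)*(-10)^2 + 3*(-10) + 1 = -229

-229


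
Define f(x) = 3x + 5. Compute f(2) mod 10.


1


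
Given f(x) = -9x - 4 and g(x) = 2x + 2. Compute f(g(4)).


g(4) = 10
f(10) = -94

-94


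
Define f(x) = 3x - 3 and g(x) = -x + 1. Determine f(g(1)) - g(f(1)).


f(g(1)) = -3
g(f(1)) = 1
Difference = -4

-4


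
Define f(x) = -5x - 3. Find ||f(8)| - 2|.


f(8) = -43
|-43| = 43
|43 - 2| = 41

41


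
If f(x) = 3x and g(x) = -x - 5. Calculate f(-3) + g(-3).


f(-3) = -9
g(-3) = -2
Sum = -11

-11


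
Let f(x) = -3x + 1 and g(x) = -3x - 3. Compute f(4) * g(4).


165


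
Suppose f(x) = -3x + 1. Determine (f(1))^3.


-8


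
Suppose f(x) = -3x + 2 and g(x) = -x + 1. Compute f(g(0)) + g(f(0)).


f(g(0)) = -1
g(f(0)) = -1
Sum = -2

-2


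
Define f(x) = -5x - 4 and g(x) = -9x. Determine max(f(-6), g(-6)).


f(-6) = 26
g(-6) = 54
max = 54

54


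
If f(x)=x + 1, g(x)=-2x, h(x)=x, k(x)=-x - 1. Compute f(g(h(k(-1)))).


k(-1) = 0
h(0) = 0
g(0) = 0
f(0) = 1

1


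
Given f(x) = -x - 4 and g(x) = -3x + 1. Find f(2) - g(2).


f(2) = -6
g(2) = -5
Difference = -1

-1


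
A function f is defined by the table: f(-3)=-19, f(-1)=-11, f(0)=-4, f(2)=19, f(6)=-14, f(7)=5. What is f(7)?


5


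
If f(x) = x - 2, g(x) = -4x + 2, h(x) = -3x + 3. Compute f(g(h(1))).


h(1) = 0
g(0) = 2
f(2) = 0

0


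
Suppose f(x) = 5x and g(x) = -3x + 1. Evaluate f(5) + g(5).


f(5) = 25
g(5) = -14
Sum = 11

11


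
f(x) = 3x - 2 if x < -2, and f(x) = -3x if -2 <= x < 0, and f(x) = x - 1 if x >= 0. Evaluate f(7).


7 satisfies x >= 0
f(7) = 6

6


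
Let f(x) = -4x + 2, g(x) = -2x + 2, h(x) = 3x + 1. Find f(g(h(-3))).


h(-3) = -8
g(-8) = 18
f(18) = -70

-70


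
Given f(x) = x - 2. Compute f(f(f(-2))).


f(-2) = -4
f(-4) = -6
f(-6) = -8

-8


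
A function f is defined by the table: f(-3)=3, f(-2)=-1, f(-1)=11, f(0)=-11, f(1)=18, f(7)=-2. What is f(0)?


Reading from the table at x = 0

-11


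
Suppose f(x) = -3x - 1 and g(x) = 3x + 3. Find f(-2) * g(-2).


-15


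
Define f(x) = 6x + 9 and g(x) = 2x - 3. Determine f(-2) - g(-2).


f(-2) = -3
g(-2) = -7
Difference = 4

4


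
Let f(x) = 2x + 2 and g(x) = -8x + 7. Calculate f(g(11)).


g(11) = -81
f(-81) = -160

-160


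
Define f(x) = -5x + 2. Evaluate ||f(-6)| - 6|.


f(-6) = 32
|32| = 32
|32 - 6| = 26

26


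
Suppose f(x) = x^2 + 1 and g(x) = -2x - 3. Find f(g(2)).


g(2) = -7
f(-7) = 1*(-7)^2 + 1 = 50

50


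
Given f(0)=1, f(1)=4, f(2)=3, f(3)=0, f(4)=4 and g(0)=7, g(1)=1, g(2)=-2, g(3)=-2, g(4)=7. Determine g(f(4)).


f(4) = 4
g(4) = 7

7


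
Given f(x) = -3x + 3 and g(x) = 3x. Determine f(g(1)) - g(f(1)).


f(g(1)) = -6
g(f(1)) = 0
Difference = -6

-6


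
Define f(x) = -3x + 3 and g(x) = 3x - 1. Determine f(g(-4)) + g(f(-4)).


f(g(-4)) = 42
g(f(-4)) = 44
Sum = 86

86


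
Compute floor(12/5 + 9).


12/5 = 2.4
2.4 + 9 = 11.4
floor(11.4) = 11

11


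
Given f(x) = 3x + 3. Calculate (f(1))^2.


f(1) = 6
(6)^2 = 36

36


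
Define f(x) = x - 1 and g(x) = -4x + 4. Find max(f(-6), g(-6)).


28


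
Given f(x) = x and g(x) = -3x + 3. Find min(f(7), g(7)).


f(7) = 7
g(7) = -18
min = -18

-18


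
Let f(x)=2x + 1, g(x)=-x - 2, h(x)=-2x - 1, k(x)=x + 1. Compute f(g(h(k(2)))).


11


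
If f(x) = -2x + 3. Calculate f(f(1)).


f(1) = 1
f(1) = 1

1


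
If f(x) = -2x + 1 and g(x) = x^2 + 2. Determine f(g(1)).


g(1) = 3
f(3) = -5

-5


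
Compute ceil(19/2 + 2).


12


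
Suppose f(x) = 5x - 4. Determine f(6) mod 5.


f(6) = 26
26 mod 5 = 1

1


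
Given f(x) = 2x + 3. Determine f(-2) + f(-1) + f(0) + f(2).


10


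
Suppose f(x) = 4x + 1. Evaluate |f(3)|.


f(3) = 13
|13| = 13

13


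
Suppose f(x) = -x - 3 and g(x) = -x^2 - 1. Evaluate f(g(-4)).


14


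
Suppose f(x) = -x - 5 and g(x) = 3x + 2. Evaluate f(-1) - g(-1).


-3


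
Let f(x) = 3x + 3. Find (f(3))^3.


f(3) = 12
(12)^3 = 1728

1728


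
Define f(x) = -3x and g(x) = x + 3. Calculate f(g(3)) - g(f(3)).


f(g(3)) = -18
g(f(3)) = -6
Difference = -12

-12


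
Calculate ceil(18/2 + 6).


18/2 = 9
9 + 6 = 15
ceil(15) = 15

15


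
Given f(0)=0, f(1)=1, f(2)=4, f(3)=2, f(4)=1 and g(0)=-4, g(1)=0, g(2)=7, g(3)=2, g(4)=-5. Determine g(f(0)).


f(0) = 0
g(0) = -4

-4


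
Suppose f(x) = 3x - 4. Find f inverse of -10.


Solve 3x - 4 = -10
x = (-10 + 4) / 3 = -2

-2


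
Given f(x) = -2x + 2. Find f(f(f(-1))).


f(-1) = 4
f(4) = -6
f(-6) = 14

14


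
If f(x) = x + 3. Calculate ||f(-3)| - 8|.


f(-3) = 0
|0| = 0
|0 - 8| = 8

8


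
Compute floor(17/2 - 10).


17/2 = 8.5
8.5 - 10 = -1.5
floor(-1.5) = -2

-2


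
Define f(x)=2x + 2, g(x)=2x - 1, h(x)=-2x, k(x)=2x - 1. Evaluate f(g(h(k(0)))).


k(0) = -1
h(-1) = 2
g(2) = 3
f(3) = 8

8


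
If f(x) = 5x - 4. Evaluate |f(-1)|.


f(-1) = -9
|-9| = 9

9


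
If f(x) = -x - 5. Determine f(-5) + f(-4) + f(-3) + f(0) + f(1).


f(-5) = 0
f(-4) = -1
f(-3) = -2
f(0) = -5
f(1) = -6
Sum = -14

-14


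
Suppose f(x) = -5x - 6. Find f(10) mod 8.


f(10) = -56
-56 mod 8 = 0

0


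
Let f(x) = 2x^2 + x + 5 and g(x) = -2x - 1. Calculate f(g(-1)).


g(-1) = 1
f(1) = 2*(1)^2 + 1*(1) + 5 = 8

8


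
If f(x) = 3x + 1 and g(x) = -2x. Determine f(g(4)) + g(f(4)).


f(g(4)) = -23
g(f(4)) = -26
Sum = -49

-49


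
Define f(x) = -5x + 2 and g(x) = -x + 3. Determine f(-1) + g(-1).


f(-1) = 7
g(-1) = 4
Sum = 11

11


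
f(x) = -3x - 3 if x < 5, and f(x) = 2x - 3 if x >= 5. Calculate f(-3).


-3 satisfies x < 5
f(-3) = 6

6


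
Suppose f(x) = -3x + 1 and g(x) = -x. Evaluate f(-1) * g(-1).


f(-1) = 4
g(-1) = 1
Product = 4

4


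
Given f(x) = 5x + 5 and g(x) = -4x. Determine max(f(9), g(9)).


50


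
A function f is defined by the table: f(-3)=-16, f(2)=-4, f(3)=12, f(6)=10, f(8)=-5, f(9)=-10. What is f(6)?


Reading from the table at x = 6

10


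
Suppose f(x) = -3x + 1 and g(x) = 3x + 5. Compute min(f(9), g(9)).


f(9) = -26
g(9) = 32
min = -26

-26


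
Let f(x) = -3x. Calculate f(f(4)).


36


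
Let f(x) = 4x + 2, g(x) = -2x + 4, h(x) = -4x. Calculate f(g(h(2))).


h(2) = -8
g(-8) = 20
f(20) = 82

82


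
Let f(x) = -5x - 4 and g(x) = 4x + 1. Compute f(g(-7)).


g(-7) = -27
f(-27) = 131

131


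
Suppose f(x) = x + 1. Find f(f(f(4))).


f(4) = 5
f(5) = 6
f(6) = 7

7


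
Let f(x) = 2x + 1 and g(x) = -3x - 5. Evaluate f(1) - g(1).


f(1) = 3
g(1) = -8
Difference = 11

11


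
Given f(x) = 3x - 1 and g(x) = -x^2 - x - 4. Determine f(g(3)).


g(3) = -16
f(-16) = -49

-49


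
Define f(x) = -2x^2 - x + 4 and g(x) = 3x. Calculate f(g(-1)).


g(-1) = -3
f(-3) = (-2)*(-3)^2 - 1*(-3) + 4 = -11

-11


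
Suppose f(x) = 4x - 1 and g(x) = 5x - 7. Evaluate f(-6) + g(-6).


f(-6) = -25
g(-6) = -37
Sum = -62

-62


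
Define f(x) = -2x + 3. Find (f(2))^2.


f(2) = -1
(-1)^2 = 1

1


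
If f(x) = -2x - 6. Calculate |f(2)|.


f(2) = -10
|-10| = 10

10


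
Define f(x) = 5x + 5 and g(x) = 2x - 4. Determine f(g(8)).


g(8) = 12
f(12) = 65

65


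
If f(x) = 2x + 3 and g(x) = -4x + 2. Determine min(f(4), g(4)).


f(4) = 11
g(4) = -14
min = -14

-14


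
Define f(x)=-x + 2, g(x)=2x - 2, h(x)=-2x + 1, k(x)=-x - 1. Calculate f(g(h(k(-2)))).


k(-2) = 1
h(1) = -1
g(-1) = -4
f(-4) = 6

6


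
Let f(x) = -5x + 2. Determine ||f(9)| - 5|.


f(9) = -43
|-43| = 43
|43 - 5| = 38

38


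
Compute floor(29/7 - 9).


29/7 = 4.1429
4.1429 - 9 = -4.8571
floor(-4.8571) = -5

-5


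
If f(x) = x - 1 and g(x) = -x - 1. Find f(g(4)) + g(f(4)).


f(g(4)) = -6
g(f(4)) = -4
Sum = -10

-10


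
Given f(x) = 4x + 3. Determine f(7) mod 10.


f(7) = 31
31 mod 10 = 1

1


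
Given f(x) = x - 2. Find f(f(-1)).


f(-1) = -3
f(-3) = -5

-5


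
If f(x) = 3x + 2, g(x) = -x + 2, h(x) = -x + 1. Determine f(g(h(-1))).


h(-1) = 2
g(2) = 0
f(0) = 2

2


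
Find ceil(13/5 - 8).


-5


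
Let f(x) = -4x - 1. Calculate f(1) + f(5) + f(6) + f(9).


f(1) = -5
f(5) = -21
f(6) = -25
f(9) = -37
Sum = -88

-88


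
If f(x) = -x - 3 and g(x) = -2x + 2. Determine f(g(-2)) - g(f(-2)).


f(g(-2)) = -9
g(f(-2)) = 4
Difference = -13

-13


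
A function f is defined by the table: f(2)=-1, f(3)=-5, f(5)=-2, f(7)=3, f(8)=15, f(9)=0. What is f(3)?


-5


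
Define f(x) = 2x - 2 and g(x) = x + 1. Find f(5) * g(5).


f(5) = 8
g(5) = 6
Product = 48

48


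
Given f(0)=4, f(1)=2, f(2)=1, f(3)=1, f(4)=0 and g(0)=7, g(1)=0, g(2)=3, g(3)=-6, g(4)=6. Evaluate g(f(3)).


f(3) = 1
g(1) = 0

0


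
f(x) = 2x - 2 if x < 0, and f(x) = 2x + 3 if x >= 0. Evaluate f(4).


4 satisfies x >= 0
f(4) = 11

11


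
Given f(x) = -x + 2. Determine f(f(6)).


f(6) = -4
f(-4) = 6

6


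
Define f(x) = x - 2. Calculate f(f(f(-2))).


f(-2) = -4
f(-4) = -6
f(-6) = -8

-8


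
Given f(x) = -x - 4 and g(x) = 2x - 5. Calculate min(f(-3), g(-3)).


f(-3) = -1
g(-3) = -11
min = -11

-11


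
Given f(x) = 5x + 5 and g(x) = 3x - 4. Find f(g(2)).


g(2) = 2
f(2) = 15

15


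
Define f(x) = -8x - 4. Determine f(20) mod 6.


f(20) = -164
-164 mod 6 = 4

4


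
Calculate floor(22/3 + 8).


22/3 = 7.3333
7.3333 + 8 = 15.3333
floor(15.3333) = 15

15


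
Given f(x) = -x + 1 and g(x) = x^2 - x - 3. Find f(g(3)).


g(3) = 3
f(3) = -2

-2


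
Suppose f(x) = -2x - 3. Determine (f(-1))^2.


f(-1) = -1
(-1)^2 = 1

1


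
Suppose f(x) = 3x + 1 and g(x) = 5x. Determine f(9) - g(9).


f(9) = 28
g(9) = 45
Difference = -17

-17


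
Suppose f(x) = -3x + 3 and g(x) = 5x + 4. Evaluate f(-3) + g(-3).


1


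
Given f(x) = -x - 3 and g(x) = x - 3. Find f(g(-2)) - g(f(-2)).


f(g(-2)) = 2
g(f(-2)) = -4
Difference = 6

6


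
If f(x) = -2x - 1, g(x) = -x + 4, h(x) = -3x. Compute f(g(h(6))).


h(6) = -18
g(-18) = 22
f(22) = -45

-45


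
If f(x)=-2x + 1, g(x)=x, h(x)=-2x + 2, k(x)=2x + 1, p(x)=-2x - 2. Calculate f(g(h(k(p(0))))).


p(0) = -2
k(-2) = -3
h(-3) = 8
g(8) = 8
f(8) = -15

-15


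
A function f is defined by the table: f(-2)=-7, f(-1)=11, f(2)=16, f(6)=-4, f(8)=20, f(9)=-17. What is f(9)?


Reading from the table at x = 9

-17


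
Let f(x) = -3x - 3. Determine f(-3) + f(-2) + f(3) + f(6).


f(-3) = 6
f(-2) = 3
f(3) = -12
f(6) = -21
Sum = -24

-24


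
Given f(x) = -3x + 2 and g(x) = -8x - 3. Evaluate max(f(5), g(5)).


f(5) = -13
g(5) = -43
max = -13

-13


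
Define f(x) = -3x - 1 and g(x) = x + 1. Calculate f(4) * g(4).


f(4) = -13
g(4) = 5
Product = -65

-65


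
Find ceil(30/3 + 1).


11


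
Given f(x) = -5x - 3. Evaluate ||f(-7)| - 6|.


26


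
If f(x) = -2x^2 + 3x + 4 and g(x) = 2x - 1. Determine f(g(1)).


g(1) = 1
f(1) = (-2)*(1)^2 + 3*(1) + 4 = 5

5


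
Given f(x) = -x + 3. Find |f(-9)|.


f(-9) = 12
|12| = 12

12


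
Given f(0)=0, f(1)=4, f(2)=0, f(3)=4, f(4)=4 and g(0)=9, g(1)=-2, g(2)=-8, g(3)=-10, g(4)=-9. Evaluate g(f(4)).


-9


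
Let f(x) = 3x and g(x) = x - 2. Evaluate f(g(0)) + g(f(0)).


f(g(0)) = -6
g(f(0)) = -2
Sum = -8

-8


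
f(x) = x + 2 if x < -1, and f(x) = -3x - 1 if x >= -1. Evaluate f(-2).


-2 satisfies x < -1
f(-2) = 0

0


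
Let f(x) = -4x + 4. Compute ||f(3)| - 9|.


f(3) = -8
|-8| = 8
|8 - 9| = 1

1


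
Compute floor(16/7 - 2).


16/7 = 2.2857
2.2857 - 2 = 0.2857
floor(0.2857) = 0

0


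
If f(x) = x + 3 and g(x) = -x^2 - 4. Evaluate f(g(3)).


-10


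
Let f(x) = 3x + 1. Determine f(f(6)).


f(6) = 19
f(19) = 58

58


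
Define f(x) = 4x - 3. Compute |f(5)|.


f(5) = 17
|17| = 17

17


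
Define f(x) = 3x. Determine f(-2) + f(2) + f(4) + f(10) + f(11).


f(-2) = -6
f(2) = 6
f(4) = 12
f(10) = 30
f(11) = 33
Sum = 75

75


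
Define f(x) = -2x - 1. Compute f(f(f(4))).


f(4) = -9
f(-9) = 17
f(17) = -35

-35


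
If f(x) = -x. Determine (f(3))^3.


f(3) = -3
(-3)^3 = -27

-27


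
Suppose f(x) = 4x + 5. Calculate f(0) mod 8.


f(0) = 5
5 mod 8 = 5

5


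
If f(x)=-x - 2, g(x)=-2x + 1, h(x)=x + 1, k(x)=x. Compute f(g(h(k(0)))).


k(0) = 0
h(0) = 1
g(1) = -1
f(-1) = -1

-1


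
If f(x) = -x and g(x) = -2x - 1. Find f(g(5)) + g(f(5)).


20


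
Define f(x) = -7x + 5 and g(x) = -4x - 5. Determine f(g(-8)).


g(-8) = 27
f(27) = -184

-184


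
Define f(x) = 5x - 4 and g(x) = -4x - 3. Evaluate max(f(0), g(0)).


f(0) = -4
g(0) = -3
max = -3

-3


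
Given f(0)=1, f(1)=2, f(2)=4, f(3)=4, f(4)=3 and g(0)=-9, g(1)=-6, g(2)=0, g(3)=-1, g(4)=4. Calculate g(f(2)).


f(2) = 4
g(4) = 4

4


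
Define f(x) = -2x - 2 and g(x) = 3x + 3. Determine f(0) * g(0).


f(0) = -2
g(0) = 3
Product = -6

-6


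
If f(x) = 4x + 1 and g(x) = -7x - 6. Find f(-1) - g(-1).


f(-1) = -3
g(-1) = 1
Difference = -4

-4


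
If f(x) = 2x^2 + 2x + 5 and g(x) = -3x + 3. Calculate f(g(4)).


g(4) = -9
f(-9) = 2*(-9)^2 + 2*(-9) + 5 = 149

149


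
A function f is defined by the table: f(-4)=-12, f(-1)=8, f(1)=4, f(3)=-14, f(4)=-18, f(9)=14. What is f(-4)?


Reading from the table at x = -4

-12


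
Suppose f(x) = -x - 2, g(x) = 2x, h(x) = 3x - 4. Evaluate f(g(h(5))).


h(5) = 11
g(11) = 22
f(22) = -24

-24


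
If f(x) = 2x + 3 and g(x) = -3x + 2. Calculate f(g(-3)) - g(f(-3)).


f(g(-3)) = 25
g(f(-3)) = 11
Difference = 14

14


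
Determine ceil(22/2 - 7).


22/2 = 11
11 - 7 = 4
ceil(4) = 4

4


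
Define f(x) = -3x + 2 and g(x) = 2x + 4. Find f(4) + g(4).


f(4) = -10
g(4) = 12
Sum = 2

2


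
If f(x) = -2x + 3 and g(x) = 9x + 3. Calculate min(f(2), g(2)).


f(2) = -1
g(2) = 21
min = -1

-1


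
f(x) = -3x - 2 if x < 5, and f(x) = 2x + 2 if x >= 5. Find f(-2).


-2 satisfies x < 5
f(-2) = 4

4


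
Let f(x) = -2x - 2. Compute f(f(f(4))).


f(4) = -10
f(-10) = 18
f(18) = -38

-38


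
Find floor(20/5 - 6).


-2


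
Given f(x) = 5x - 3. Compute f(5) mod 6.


4


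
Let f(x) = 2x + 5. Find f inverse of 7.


1


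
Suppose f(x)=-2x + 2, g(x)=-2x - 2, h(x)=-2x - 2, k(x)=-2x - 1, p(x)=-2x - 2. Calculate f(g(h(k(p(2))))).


p(2) = -6
k(-6) = 11
h(11) = -24
g(-24) = 46
f(46) = -90

-90


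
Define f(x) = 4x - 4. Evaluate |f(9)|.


f(9) = 32
|32| = 32

32


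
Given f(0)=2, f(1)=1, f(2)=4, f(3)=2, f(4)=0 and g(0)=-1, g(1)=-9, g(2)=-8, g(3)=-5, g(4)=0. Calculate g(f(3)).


f(3) = 2
g(2) = -8

-8


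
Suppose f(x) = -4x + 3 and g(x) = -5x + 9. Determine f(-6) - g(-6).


f(-6) = 27
g(-6) = 39
Difference = -12

-12


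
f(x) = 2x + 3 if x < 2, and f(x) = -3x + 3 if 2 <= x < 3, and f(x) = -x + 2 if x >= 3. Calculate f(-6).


-6 satisfies x < 2
f(-6) = -9

-9


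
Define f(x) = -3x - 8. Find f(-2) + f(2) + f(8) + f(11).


f(-2) = -2
f(2) = -14
f(8) = -32
f(11) = -41
Sum = -89

-89


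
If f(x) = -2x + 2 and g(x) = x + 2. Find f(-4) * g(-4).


-20


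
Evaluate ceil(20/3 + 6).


20/3 = 6.6667
6.6667 + 6 = 12.6667
ceil(12.6667) = 13

13


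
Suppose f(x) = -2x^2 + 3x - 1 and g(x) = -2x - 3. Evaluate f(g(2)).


g(2) = -7
f(-7) = (-2)*(-7)^2 + 3*(-7) - 1 = -120

-120


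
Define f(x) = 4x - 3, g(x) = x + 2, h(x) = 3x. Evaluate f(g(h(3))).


h(3) = 9
g(9) = 11
f(11) = 41

41


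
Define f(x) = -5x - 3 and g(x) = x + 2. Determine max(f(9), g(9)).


f(9) = -48
g(9) = 11
max = 11

11


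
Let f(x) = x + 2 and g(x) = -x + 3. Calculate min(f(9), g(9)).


f(9) = 11
g(9) = -6
min = -6

-6


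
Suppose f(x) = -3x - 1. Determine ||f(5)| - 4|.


12


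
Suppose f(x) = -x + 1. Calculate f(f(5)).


f(5) = -4
f(-4) = 5

5


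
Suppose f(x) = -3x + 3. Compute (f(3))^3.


f(3) = -6
(-6)^3 = -216

-216


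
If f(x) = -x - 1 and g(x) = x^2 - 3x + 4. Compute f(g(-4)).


g(-4) = 32
f(32) = -33

-33


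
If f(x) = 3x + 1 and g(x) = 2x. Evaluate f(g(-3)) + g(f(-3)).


-33


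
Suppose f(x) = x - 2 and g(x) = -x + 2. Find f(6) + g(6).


f(6) = 4
g(6) = -4
Sum = 0

0


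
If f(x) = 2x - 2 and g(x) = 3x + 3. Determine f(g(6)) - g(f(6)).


f(g(6)) = 40
g(f(6)) = 33
Difference = 7

7


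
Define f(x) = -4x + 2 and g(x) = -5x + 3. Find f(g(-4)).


g(-4) = 23
f(23) = -90

-90


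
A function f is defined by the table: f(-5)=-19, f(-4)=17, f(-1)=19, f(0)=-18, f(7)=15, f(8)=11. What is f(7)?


Reading from the table at x = 7

15


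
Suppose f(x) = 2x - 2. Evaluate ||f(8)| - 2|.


f(8) = 14
|14| = 14
|14 - 2| = 12

12


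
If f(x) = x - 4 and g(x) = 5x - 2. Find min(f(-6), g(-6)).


-32


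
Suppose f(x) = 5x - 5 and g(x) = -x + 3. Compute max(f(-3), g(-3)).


f(-3) = -20
g(-3) = 6
max = 6

6


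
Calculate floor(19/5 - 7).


19/5 = 3.8
3.8 - 7 = -3.2
floor(-3.2) = -4

-4


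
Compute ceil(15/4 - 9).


-5


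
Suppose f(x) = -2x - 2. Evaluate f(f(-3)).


-10


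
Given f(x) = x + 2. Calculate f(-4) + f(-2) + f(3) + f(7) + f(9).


f(-4) = -2
f(-2) = 0
f(3) = 5
f(7) = 9
f(9) = 11
Sum = 23

23


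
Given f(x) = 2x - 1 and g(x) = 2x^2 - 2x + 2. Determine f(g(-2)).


g(-2) = 14
f(14) = 27

27


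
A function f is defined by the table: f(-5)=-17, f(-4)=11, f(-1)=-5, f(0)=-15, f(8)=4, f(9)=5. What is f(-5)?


Reading from the table at x = -5

-17


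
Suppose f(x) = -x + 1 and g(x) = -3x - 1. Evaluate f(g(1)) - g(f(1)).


6


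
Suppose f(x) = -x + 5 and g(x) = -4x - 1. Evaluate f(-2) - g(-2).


f(-2) = 7
g(-2) = 7
Difference = 0

0


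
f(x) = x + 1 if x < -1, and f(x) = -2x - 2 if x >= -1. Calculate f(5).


5 satisfies x >= -1
f(5) = -12

-12


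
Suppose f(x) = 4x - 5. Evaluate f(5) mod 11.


f(5) = 15
15 mod 11 = 4

4


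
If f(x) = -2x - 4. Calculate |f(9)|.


22


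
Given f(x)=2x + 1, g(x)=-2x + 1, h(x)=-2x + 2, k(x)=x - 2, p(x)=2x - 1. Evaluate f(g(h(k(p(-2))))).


-61


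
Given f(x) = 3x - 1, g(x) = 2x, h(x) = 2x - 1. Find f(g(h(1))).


h(1) = 1
g(1) = 2
f(2) = 5

5


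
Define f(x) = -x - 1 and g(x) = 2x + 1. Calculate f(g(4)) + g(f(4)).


f(g(4)) = -10
g(f(4)) = -9
Sum = -19

-19


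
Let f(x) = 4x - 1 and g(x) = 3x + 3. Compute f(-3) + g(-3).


f(-3) = -13
g(-3) = -6
Sum = -19

-19


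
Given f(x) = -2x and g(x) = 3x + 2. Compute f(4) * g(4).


f(4) = -8
g(4) = 14
Product = -112

-112


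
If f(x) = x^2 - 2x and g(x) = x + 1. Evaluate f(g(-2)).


g(-2) = -1
f(-1) = 1*(-1)^2 - 2*(-1) = 3

3


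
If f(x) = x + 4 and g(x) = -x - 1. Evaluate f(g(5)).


-2


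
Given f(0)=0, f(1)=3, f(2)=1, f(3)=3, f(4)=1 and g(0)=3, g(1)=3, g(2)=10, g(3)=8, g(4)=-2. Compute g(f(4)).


f(4) = 1
g(1) = 3

3


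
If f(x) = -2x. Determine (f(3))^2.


f(3) = -6
(-6)^2 = 36

36


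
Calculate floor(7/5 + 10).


7/5 = 1.4
1.4 + 10 = 11.4
floor(11.4) = 11

11


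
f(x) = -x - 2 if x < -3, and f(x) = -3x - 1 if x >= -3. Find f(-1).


-1 satisfies x >= -3
f(-1) = 2

2


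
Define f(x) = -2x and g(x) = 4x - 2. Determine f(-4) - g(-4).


f(-4) = 8
g(-4) = -18
Difference = 26

26


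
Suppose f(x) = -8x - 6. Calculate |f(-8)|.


f(-8) = 58
|58| = 58

58


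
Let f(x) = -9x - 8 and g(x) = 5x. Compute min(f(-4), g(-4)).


-20


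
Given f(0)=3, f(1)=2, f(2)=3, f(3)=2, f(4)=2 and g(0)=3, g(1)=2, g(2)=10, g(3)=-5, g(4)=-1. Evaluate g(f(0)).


f(0) = 3
g(3) = -5

-5


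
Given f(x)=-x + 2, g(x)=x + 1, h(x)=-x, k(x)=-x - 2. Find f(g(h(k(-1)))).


k(-1) = -1
h(-1) = 1
g(1) = 2
f(2) = 0

0


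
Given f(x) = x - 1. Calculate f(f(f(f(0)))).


-4


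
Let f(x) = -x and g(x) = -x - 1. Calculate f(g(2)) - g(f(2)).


2


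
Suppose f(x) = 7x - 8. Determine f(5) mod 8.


f(5) = 27
27 mod 8 = 3

3


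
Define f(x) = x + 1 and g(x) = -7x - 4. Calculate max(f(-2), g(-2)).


f(-2) = -1
g(-2) = 10
max = 10

10


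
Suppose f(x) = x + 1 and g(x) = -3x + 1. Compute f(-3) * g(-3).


-20


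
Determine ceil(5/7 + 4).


5


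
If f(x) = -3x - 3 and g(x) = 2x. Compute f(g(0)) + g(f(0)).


-9


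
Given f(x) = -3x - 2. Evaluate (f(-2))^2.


f(-2) = 4
(4)^2 = 16

16


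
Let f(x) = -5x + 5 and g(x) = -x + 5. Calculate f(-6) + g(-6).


f(-6) = 35
g(-6) = 11
Sum = 46

46


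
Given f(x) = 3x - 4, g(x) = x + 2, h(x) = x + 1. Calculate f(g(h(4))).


h(4) = 5
g(5) = 7
f(7) = 17

17


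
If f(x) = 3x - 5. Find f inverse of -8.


Solve 3x - 5 = -8
x = (-8 + 5) / 3 = -1

-1


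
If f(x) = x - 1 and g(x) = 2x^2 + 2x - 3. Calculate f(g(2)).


g(2) = 9
f(9) = 8

8


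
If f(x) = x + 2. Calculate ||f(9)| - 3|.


f(9) = 11
|11| = 11
|11 - 3| = 8

8


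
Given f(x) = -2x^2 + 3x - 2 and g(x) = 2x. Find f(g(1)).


g(1) = 2
f(2) = (-2)*(2)^2 + 3*(2) - 2 = -4

-4


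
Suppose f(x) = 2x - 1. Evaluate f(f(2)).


f(2) = 3
f(3) = 5

5


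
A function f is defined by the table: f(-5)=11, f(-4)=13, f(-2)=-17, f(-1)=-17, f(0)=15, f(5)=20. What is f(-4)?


Reading from the table at x = -4

13


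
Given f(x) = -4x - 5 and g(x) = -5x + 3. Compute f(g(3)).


g(3) = -12
f(-12) = 43

43


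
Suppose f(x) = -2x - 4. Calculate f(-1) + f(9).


f(-1) = -2
f(9) = -22
Sum = -24

-24


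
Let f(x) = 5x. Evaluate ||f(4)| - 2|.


f(4) = 20
|20| = 20
|20 - 2| = 18

18


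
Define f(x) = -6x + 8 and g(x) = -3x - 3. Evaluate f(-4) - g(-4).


f(-4) = 32
g(-4) = 9
Difference = 23

23


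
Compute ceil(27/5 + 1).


7


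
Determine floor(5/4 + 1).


5/4 = 1.25
1.25 + 1 = 2.25
floor(2.25) = 2

2


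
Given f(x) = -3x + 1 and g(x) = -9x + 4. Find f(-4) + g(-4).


f(-4) = 13
g(-4) = 40
Sum = 53

53


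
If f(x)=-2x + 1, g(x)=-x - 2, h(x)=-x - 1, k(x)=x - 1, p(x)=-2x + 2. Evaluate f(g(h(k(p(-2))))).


p(-2) = 6
k(6) = 5
h(5) = -6
g(-6) = 4
f(4) = -7

-7


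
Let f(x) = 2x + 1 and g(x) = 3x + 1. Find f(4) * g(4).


f(4) = 9
g(4) = 13
Product = 117

117


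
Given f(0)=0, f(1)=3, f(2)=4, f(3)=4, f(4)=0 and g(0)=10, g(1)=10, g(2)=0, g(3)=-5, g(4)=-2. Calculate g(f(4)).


f(4) = 0
g(0) = 10

10


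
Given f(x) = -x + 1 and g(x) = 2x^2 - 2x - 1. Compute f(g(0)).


g(0) = -1
f(-1) = 2

2


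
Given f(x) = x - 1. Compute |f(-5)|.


f(-5) = -6
|-6| = 6

6


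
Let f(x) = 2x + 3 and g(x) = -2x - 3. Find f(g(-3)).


g(-3) = 3
f(3) = 9

9


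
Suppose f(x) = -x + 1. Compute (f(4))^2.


9


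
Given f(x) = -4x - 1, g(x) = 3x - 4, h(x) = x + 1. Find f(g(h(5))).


h(5) = 6
g(6) = 14
f(14) = -57

-57


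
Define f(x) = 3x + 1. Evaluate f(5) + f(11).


50


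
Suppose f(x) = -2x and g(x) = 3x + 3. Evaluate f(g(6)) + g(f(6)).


f(g(6)) = -42
g(f(6)) = -33
Sum = -75

-75


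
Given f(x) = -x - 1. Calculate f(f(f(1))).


-2


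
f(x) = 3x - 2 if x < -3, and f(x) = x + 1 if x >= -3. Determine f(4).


4 satisfies x >= -3
f(4) = 5

5


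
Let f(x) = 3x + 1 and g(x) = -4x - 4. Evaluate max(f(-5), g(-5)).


f(-5) = -14
g(-5) = 16
max = 16

16


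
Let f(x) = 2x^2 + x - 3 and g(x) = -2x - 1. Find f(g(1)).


g(1) = -3
f(-3) = 2*(-3)^2 + 1*(-3) - 3 = 12

12


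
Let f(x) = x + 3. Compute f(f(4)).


f(4) = 7
f(7) = 10

10


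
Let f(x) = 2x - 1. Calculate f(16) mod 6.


f(16) = 31
31 mod 6 = 1

1


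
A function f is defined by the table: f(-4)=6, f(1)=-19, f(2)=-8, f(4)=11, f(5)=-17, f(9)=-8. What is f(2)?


Reading from the table at x = 2

-8


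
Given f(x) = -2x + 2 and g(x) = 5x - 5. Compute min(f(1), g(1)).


f(1) = 0
g(1) = 0
min = 0

0


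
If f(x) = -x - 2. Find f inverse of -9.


7


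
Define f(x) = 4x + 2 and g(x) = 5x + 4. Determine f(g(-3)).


-42


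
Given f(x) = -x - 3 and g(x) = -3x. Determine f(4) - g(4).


f(4) = -7
g(4) = -12
Difference = 5

5


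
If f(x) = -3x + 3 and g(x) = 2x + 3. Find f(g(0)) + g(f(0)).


3


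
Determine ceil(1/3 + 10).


1/3 = 0.3333
0.3333 + 10 = 10.3333
ceil(10.3333) = 11

11


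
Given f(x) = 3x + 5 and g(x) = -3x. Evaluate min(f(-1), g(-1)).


f(-1) = 2
g(-1) = 3
min = 2

2


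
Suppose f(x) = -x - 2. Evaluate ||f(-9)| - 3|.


f(-9) = 7
|7| = 7
|7 - 3| = 4

4


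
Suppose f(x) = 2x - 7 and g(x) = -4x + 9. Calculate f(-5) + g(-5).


f(-5) = -17
g(-5) = 29
Sum = 12

12


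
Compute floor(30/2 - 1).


14


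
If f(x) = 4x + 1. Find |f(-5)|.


f(-5) = -19
|-19| = 19

19


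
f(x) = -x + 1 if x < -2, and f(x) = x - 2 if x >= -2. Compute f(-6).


-6 satisfies x < -2
f(-6) = 7

7


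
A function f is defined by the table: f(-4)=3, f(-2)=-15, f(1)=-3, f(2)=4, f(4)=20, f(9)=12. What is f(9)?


Reading from the table at x = 9

12


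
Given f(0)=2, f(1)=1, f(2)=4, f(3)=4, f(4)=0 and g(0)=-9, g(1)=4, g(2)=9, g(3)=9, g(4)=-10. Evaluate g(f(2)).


-10


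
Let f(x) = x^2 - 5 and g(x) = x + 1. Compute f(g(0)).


g(0) = 1
f(1) = 1*(1)^2 - 5 = -4

-4


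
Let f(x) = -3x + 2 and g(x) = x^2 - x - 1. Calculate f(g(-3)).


-31


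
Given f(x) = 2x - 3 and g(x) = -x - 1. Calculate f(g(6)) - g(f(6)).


-7


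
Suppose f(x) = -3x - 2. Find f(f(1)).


f(1) = -5
f(-5) = 13

13


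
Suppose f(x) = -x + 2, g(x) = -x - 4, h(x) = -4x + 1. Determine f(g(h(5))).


h(5) = -19
g(-19) = 15
f(15) = -13

-13


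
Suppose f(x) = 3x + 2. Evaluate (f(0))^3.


f(0) = 2
(2)^3 = 8

8


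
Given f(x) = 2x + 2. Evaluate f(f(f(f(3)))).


f(3) = 8
f(8) = 18
f(18) = 38
f(38) = 78

78


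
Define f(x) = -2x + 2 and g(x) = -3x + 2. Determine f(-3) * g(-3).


88


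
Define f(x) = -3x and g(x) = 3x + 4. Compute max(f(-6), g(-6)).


f(-6) = 18
g(-6) = -14
max = 18

18


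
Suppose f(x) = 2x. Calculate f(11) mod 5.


f(11) = 22
22 mod 5 = 2

2


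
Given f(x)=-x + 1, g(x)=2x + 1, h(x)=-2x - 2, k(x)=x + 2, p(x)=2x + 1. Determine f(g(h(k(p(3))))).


p(3) = 7
k(7) = 9
h(9) = -20
g(-20) = -39
f(-39) = 40

40


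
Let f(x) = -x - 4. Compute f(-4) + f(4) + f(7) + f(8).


f(-4) = 0
f(4) = -8
f(7) = -11
f(8) = -12
Sum = -31

-31


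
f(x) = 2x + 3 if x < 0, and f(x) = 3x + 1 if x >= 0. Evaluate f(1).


4


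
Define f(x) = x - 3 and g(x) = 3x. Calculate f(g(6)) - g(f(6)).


f(g(6)) = 15
g(f(6)) = 9
Difference = 6

6


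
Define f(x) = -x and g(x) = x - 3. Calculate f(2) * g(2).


f(2) = -2
g(2) = -1
Product = 2

2


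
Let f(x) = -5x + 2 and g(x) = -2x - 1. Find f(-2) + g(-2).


f(-2) = 12
g(-2) = 3
Sum = 15

15


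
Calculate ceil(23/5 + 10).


23/5 = 4.6
4.6 + 10 = 14.6
ceil(14.6) = 15

15


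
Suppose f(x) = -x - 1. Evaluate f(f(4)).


f(4) = -5
f(-5) = 4

4


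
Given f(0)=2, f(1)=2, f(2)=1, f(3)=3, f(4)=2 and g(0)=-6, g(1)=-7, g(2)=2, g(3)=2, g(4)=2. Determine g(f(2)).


f(2) = 1
g(1) = -7

-7


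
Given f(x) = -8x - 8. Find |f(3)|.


f(3) = -32
|-32| = 32

32


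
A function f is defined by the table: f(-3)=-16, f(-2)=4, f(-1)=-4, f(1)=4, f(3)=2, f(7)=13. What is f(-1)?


Reading from the table at x = -1

-4


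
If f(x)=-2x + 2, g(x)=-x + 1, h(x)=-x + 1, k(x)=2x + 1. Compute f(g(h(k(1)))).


k(1) = 3
h(3) = -2
g(-2) = 3
f(3) = -4

-4


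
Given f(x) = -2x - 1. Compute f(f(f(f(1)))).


f(1) = -3
f(-3) = 5
f(5) = -11
f(-11) = 21

21


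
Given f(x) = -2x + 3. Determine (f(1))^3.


f(1) = 1
(1)^3 = 1

1


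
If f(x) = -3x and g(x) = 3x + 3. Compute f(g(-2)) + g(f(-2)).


f(g(-2)) = 9
g(f(-2)) = 21
Sum = 30

30


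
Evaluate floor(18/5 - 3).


18/5 = 3.6
3.6 - 3 = 0.6
floor(0.6) = 0

0


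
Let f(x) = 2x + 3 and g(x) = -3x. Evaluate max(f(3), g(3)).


f(3) = 9
g(3) = -9
max = 9

9


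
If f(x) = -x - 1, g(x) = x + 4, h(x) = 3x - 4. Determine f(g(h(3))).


h(3) = 5
g(5) = 9
f(9) = -10

-10


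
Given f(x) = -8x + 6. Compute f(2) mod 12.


f(2) = -10
-10 mod 12 = 2

2


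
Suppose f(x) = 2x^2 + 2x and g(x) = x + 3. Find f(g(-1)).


g(-1) = 2
f(2) = 2*(2)^2 + 2*(2) = 12

12


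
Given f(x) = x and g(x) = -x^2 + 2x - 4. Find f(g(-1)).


-7


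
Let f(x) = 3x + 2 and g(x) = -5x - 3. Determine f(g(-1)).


g(-1) = 2
f(2) = 8

8


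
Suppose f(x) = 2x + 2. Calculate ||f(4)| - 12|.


2


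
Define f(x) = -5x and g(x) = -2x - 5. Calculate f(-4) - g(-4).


f(-4) = 20
g(-4) = 3
Difference = 17

17


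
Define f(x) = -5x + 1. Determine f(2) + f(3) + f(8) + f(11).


f(2) = -9
f(3) = -14
f(8) = -39
f(11) = -54
Sum = -116

-116


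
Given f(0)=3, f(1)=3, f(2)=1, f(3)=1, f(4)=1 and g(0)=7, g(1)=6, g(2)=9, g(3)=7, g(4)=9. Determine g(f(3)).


f(3) = 1
g(1) = 6

6


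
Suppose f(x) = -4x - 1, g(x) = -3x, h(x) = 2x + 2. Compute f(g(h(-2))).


h(-2) = -2
g(-2) = 6
f(6) = -25

-25


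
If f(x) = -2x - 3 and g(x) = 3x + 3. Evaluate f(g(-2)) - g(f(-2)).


-3


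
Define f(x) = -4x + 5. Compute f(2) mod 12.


f(2) = -3
-3 mod 12 = 9

9


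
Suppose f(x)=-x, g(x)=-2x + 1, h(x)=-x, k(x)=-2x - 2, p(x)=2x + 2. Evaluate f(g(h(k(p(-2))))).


p(-2) = -2
k(-2) = 2
h(2) = -2
g(-2) = 5
f(5) = -5

-5


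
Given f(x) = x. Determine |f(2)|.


2


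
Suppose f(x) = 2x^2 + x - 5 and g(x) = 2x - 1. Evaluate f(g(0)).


g(0) = -1
f(-1) = 2*(-1)^2 + 1*(-1) - 5 = -4

-4


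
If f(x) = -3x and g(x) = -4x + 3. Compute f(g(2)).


g(2) = -5
f(-5) = 15

15


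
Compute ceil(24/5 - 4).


24/5 = 4.8
4.8 - 4 = 0.8
ceil(0.8) = 1

1


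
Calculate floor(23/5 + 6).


23/5 = 4.6
4.6 + 6 = 10.6
floor(10.6) = 10

10


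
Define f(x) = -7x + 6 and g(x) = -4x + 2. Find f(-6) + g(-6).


f(-6) = 48
g(-6) = 26
Sum = 74

74


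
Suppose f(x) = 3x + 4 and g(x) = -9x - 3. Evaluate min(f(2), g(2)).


f(2) = 10
g(2) = -21
min = -21

-21


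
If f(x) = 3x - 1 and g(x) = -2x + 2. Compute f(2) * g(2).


f(2) = 5
g(2) = -2
Product = -10

-10


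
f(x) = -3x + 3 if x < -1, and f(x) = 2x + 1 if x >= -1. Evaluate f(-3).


-3 satisfies x < -1
f(-3) = 12

12


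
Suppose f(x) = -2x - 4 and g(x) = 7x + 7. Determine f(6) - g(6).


f(6) = -16
g(6) = 49
Difference = -65

-65


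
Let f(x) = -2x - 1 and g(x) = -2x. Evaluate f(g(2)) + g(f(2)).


17


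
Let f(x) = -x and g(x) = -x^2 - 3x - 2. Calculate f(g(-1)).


g(-1) = 0
f(0) = 0

0


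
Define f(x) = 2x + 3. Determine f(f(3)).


21


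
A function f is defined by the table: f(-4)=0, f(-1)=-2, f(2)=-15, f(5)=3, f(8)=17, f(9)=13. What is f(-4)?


Reading from the table at x = -4

0


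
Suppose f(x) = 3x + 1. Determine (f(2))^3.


343


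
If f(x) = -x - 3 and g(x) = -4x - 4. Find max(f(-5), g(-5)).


f(-5) = 2
g(-5) = 16
max = 16

16


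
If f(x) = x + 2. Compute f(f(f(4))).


10


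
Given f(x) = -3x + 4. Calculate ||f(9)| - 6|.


17


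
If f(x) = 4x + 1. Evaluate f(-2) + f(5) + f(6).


f(-2) = -7
f(5) = 21
f(6) = 25
Sum = 39

39


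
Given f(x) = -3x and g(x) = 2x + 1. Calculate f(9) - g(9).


f(9) = -27
g(9) = 19
Difference = -46

-46


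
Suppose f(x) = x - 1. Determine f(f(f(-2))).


f(-2) = -3
f(-3) = -4
f(-4) = -5

-5


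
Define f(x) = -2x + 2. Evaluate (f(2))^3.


f(2) = -2
(-2)^3 = -8

-8


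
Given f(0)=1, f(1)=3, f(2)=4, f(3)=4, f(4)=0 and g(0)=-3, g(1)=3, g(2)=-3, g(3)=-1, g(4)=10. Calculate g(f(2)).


10


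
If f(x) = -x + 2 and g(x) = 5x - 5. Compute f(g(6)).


g(6) = 25
f(25) = -23

-23


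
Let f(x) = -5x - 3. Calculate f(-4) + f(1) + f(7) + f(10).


f(-4) = 17
f(1) = -8
f(7) = -38
f(10) = -53
Sum = -82

-82


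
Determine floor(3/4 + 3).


3/4 = 0.75
0.75 + 3 = 3.75
floor(3.75) = 3

3


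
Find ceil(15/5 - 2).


15/5 = 3
3 - 2 = 1
ceil(1) = 1

1


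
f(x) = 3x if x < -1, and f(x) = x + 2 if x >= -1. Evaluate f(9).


9 satisfies x >= -1
f(9) = 11

11


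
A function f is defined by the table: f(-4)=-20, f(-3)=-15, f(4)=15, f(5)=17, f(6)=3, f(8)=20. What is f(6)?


Reading from the table at x = 6

3


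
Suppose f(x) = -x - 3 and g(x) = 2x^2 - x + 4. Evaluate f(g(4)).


g(4) = 32
f(32) = -35

-35


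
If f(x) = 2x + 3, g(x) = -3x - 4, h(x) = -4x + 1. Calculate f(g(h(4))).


h(4) = -15
g(-15) = 41
f(41) = 85

85
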